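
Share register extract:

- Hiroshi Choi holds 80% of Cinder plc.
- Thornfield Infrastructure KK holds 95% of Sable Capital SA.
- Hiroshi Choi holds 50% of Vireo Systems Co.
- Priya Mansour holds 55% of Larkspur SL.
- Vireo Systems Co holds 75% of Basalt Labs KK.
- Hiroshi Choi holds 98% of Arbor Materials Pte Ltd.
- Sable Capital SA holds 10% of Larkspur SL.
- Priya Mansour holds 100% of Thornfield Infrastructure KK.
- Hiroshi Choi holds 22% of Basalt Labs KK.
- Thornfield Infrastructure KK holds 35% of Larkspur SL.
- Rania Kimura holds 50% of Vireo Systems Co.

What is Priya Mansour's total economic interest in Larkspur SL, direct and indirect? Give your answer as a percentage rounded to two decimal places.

Priya reaches Larkspur along 3 paths.
Direct stake: 55% = 55%.
Via Thornfield → Sable: 100% × 95% × 10% = 9.5%.
Via Thornfield: 100% × 35% = 35%.
Total: 55% + 9.5% + 35% = 99.5%.
Rounded: 99.50%.

99.50%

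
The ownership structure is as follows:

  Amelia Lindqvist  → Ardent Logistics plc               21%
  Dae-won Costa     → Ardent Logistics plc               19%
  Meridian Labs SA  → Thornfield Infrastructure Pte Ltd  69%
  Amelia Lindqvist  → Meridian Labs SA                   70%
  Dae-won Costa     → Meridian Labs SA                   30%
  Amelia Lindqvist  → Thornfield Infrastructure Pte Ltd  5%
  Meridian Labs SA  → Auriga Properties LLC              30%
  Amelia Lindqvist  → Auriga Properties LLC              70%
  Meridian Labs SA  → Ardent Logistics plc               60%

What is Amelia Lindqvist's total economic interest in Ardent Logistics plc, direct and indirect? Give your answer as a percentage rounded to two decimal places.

63.00%

Amelia reaches Ardent along 2 paths.
Via Meridian: 70% × 60% = 42%.
Direct stake: 21% = 21%.
Total: 42% + 21% = 63%.
Rounded: 63.00%.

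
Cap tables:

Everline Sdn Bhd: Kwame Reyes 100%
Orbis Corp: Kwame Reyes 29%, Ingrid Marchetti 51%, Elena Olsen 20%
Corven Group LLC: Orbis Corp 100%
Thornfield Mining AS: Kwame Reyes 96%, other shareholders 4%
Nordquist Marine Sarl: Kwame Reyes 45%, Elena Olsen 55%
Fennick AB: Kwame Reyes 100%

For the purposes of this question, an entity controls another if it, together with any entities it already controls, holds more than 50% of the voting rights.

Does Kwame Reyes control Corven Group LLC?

No

Kwame holds 100% of Everline, so Kwame controls Everline.
Kwame holds 96% of Thornfield, so Kwame controls Thornfield.
Kwame holds 100% of Fennick, so Kwame controls Fennick.
Neither Kwame nor any entity Kwame controls holds any voting interest in Corven.
So Kwame does not control Corven.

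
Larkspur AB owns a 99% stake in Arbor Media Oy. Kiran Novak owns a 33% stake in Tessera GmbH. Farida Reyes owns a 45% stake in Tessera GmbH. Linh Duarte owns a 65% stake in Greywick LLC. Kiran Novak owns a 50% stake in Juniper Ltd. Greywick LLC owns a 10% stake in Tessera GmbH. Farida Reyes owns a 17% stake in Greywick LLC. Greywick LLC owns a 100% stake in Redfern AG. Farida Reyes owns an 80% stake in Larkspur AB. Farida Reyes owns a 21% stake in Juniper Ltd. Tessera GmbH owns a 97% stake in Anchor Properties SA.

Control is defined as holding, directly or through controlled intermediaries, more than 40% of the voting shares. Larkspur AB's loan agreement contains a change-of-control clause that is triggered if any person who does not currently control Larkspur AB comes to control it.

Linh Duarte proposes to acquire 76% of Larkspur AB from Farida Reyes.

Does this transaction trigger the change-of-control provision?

The purchase adds only to Linh's holdings (Farida's stake shrinks), so Linh is the only person who could newly come to control Larkspur.
Linh holds 65% of Greywick, so Linh controls Greywick.
Greywick holds 100% of Redfern, so Linh controls Redfern.
Neither Linh nor any entity Linh controls holds any voting interest in Larkspur.
So before the transaction, Linh does not control Larkspur.
After the purchase, Linh holds 76% of Larkspur directly, and Farida's stake falls to 4%.
Linh holds 76% of Larkspur, so Linh controls Larkspur.
Linh did not control Larkspur before and does after, so the clause is triggered.

Yes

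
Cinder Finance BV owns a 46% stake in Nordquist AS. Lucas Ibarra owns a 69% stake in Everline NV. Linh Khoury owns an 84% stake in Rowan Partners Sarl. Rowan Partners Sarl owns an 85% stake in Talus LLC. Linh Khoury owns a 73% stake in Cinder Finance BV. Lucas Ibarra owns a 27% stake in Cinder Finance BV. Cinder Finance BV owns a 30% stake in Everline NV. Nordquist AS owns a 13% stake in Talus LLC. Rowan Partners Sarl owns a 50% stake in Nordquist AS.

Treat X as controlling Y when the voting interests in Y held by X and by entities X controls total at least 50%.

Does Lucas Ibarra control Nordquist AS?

Lucas holds 69% of Everline, so Lucas controls Everline.
Neither Lucas nor any entity Lucas controls holds any voting interest in Nordquist.
So Lucas does not control Nordquist.

No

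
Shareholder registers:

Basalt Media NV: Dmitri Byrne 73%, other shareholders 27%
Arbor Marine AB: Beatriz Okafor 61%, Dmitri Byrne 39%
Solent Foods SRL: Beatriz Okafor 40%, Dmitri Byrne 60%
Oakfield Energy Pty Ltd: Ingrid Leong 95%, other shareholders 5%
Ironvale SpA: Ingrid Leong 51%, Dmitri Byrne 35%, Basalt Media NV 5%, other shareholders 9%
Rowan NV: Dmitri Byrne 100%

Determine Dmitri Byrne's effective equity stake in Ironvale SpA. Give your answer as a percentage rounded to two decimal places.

38.65%

Dmitri reaches Ironvale along 2 paths.
Direct stake: 35% = 35%.
Via Basalt: 73% × 5% = 3.65%.
Total: 35% + 3.65% = 38.65%.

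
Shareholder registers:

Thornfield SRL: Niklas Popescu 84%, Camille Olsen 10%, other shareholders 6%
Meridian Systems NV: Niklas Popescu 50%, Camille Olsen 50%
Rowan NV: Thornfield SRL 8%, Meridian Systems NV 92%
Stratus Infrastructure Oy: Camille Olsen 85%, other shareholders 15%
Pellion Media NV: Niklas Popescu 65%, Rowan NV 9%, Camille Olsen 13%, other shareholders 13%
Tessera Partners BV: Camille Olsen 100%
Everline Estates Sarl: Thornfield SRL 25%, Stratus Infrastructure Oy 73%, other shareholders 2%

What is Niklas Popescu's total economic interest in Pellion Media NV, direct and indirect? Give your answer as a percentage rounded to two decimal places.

69.74%

Niklas reaches Pellion along 3 paths.
Direct stake: 65% = 65%.
Via Thornfield → Rowan: 84% × 8% × 9% = 0.6048%.
Via Meridian → Rowan: 50% × 92% × 9% = 4.14%.
Total: 65% + 0.6048% + 4.14% = 69.7448%.
Rounded: 69.74%.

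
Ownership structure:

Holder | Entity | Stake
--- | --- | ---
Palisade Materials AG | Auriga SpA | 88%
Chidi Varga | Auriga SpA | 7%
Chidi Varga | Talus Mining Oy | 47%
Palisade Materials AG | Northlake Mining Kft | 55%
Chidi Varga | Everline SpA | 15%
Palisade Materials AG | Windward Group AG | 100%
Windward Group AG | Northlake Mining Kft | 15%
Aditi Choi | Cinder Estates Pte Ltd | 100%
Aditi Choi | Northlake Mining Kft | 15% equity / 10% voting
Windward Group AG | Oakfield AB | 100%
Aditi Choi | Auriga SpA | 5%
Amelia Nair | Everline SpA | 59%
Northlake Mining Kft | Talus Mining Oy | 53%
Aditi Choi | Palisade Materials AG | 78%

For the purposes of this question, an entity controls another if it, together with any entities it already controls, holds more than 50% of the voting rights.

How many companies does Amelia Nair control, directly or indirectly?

1

Amelia holds 59% of Everline, so Amelia controls Everline.
No other company's threshold is met.
Amelia controls 1 company.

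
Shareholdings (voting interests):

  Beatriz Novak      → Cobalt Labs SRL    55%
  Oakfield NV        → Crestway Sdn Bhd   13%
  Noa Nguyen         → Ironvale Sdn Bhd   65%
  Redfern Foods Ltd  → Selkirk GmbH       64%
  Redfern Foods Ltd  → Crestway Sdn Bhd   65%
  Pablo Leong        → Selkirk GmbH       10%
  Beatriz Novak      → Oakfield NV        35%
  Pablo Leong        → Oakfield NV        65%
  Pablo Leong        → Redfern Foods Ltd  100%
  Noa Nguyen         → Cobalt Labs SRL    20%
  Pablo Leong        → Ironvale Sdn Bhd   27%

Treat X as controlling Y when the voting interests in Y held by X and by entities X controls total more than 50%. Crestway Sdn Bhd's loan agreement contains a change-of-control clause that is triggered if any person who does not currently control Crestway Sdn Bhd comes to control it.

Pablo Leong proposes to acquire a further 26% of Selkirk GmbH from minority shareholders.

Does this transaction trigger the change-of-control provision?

The purchase changes only Pablo's holdings, so Pablo is the only person who could newly come to control Crestway.
Pablo holds 100% of Redfern, so Pablo controls Redfern.
Pablo holds 65% of Oakfield, so Pablo controls Oakfield.
Oakfield and Redfern together hold 13% + 65% = 78% of Crestway, so Pablo controls Crestway.
So Pablo already controls Crestway before the transaction.
After the purchase, Pablo's direct stake in Selkirk rises to 10% + 26% = 36%.
Pablo controlled Crestway already, so this is not a new person acquiring control; every other person's position is unchanged or reduced.
No new person acquires control, so the clause is not triggered.

No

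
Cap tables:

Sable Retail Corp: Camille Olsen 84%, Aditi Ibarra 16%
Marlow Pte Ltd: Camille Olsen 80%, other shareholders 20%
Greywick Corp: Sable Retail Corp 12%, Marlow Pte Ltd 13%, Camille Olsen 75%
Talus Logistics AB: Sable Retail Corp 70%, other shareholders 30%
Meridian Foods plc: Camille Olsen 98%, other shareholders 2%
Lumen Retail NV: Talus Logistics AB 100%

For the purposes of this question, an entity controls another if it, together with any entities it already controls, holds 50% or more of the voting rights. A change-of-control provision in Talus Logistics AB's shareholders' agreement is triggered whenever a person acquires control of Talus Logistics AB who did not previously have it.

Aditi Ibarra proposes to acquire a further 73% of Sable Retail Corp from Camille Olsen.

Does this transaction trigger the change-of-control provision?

The purchase adds only to Aditi's holdings (Camille's stake shrinks), so Aditi is the only person who could newly come to control Talus.
Aditi's largest direct stake is 16% in Sable, which does not meet the threshold, so Aditi controls no company.
Neither Aditi nor any entity Aditi controls holds any voting interest in Talus.
So before the transaction, Aditi does not control Talus.
After the purchase, Aditi's direct stake in Sable rises to 16% + 73% = 89%, and Camille's stake falls to 11%.
Aditi holds 89% of Sable, so Aditi controls Sable.
Sable holds 70% of Talus, so Aditi controls Talus.
Aditi did not control Talus before and does after, so the clause is triggered.

Yes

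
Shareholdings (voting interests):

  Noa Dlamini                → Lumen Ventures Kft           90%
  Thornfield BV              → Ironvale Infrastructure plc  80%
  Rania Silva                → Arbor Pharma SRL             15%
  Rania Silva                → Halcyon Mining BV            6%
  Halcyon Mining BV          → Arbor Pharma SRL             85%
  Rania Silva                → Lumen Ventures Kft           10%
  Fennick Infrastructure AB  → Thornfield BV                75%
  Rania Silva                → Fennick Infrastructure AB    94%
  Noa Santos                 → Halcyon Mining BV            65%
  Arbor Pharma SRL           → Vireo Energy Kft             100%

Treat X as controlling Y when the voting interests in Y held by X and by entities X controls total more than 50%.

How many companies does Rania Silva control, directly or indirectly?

Rania holds 94% of Fennick, so Rania controls Fennick.
Fennick holds 75% of Thornfield, so Rania controls Thornfield.
Thornfield holds 80% of Ironvale, so Rania controls Ironvale.
No other company's threshold is met.
Rania controls 3 companies.

3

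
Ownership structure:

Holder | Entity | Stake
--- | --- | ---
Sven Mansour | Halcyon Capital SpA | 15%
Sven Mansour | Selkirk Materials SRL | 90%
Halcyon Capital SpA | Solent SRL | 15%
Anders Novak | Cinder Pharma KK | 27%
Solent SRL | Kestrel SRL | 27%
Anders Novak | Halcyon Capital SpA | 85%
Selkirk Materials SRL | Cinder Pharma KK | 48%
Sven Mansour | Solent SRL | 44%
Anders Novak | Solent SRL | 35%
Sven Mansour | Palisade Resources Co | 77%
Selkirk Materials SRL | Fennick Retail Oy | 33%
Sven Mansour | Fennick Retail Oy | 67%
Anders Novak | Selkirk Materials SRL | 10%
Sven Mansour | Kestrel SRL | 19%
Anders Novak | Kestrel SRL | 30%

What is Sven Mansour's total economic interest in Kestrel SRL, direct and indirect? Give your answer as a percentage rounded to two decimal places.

Sven reaches Kestrel along 3 paths.
Direct stake: 19% = 19%.
Via Solent: 44% × 27% = 11.88%.
Via Halcyon → Solent: 15% × 15% × 27% = 0.6075%.
Total: 19% + 11.88% + 0.6075% = 31.4875%.
Rounded: 31.49%.

31.49%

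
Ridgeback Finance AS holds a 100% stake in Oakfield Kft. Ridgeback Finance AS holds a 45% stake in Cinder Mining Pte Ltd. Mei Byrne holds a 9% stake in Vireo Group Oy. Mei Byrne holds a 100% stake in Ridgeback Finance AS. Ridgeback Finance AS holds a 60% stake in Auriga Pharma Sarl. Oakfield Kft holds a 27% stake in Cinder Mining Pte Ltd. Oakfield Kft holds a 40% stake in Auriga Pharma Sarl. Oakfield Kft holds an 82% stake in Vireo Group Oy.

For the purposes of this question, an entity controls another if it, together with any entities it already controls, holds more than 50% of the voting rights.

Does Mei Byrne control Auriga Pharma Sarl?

Mei holds 100% of Ridgeback, so Mei controls Ridgeback.
Ridgeback holds 100% of Oakfield, so Mei controls Oakfield.
Oakfield and Ridgeback together hold 40% + 60% = 100% of Auriga, so Mei controls Auriga.

Yes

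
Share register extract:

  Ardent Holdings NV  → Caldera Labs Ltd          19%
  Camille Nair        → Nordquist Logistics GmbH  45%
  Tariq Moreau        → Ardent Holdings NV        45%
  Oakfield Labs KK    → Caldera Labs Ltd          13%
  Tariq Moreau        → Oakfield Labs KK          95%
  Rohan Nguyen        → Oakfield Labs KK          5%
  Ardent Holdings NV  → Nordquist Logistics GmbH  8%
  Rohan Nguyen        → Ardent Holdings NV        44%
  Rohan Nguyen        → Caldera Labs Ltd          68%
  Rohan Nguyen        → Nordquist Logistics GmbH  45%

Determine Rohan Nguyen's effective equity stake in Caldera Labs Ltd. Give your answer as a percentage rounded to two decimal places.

Rohan reaches Caldera along 3 paths.
Via Oakfield: 5% × 13% = 0.65%.
Via Ardent: 44% × 19% = 8.36%.
Direct stake: 68% = 68%.
Total: 0.65% + 8.36% + 68% = 77.01%.

77.01%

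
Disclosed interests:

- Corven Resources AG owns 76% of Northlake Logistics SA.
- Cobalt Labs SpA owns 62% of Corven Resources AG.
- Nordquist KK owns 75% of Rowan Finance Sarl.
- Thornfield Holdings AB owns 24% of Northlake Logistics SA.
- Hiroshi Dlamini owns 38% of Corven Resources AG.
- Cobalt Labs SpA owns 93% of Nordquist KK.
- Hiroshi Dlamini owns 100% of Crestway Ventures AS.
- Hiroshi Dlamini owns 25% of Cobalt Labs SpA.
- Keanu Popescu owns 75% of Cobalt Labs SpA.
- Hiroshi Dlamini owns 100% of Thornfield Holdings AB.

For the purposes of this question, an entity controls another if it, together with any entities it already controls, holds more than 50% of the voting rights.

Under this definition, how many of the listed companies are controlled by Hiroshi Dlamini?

2

Hiroshi holds 100% of Thornfield, so Hiroshi controls Thornfield.
Hiroshi holds 100% of Crestway, so Hiroshi controls Crestway.
No other company's threshold is met.
Hiroshi controls 2 companies.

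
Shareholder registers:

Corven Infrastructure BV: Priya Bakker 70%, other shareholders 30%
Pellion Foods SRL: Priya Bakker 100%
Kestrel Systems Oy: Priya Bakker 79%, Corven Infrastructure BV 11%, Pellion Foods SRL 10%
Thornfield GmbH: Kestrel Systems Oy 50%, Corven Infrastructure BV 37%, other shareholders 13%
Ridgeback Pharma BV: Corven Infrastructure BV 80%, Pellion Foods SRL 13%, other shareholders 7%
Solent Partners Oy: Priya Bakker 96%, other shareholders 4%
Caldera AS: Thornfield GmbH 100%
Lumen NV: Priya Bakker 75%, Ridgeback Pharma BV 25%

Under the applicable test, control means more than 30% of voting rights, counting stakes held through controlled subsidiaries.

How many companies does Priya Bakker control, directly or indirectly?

Priya holds 70% of Corven, so Priya controls Corven.
Priya holds 100% of Pellion, so Priya controls Pellion.
Priya and Corven and Pellion together hold 79% + 11% + 10% = 100% of Kestrel, so Priya controls Kestrel.
Kestrel and Corven together hold 50% + 37% = 87% of Thornfield, so Priya controls Thornfield.
Corven and Pellion together hold 80% + 13% = 93% of Ridgeback, so Priya controls Ridgeback.
Priya holds 96% of Solent, so Priya controls Solent.
Thornfield holds 100% of Caldera, so Priya controls Caldera.
Priya and Ridgeback together hold 75% + 25% = 100% of Lumen, so Priya controls Lumen.
Priya controls 8 companies.

8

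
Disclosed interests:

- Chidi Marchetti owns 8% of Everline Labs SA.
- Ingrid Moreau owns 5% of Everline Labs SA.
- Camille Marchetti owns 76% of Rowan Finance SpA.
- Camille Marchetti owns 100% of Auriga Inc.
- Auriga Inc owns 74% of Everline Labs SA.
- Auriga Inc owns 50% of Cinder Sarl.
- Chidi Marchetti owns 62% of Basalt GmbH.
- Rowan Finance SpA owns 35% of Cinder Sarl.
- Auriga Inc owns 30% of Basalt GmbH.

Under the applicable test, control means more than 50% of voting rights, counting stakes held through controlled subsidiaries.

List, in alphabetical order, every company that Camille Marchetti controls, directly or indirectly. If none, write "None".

Camille holds 76% of Rowan, so Camille controls Rowan.
Camille holds 100% of Auriga, so Camille controls Auriga.
Auriga holds 74% of Everline, so Camille controls Everline.
Auriga and Rowan together hold 50% + 35% = 85% of Cinder, so Camille controls Cinder.
No other company's threshold is met.

Auriga Inc, Cinder Sarl, Everline Labs SA, Rowan Finance SpA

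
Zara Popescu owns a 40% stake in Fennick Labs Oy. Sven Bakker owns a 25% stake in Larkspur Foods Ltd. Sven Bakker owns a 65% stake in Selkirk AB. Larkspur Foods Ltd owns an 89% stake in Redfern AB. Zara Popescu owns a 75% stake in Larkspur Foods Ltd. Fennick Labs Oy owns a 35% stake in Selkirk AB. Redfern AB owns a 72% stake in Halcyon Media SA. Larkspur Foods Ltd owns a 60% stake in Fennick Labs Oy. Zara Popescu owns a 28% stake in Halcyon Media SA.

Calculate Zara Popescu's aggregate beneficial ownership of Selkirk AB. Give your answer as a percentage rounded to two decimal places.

29.75%

Zara reaches Selkirk along 2 paths.
Via Larkspur → Fennick: 75% × 60% × 35% = 15.75%.
Via Fennick: 40% × 35% = 14%.
Total: 15.75% + 14% = 29.75%.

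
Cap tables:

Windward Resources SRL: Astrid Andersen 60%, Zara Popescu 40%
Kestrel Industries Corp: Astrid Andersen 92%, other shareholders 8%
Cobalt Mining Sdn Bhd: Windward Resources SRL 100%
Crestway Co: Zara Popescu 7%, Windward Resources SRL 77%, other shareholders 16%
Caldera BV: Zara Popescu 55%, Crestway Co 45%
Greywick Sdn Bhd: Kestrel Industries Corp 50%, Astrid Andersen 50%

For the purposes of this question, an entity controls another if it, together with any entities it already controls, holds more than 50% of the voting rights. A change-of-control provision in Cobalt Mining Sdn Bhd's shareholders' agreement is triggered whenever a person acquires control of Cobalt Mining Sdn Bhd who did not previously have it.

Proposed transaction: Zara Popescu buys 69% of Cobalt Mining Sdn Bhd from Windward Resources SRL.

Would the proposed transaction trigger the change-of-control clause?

Yes

The purchase adds only to Zara's holdings (Windward's stake shrinks), so Zara is the only person who could newly come to control Cobalt.
Zara holds 55% of Caldera, so Zara controls Caldera.
Neither Zara nor any entity Zara controls holds any voting interest in Cobalt.
So before the transaction, Zara does not control Cobalt.
After the purchase, Zara holds 69% of Cobalt directly, and Windward's stake falls to 31%.
Zara holds 69% of Cobalt, so Zara controls Cobalt.
Zara did not control Cobalt before and does after, so the clause is triggered.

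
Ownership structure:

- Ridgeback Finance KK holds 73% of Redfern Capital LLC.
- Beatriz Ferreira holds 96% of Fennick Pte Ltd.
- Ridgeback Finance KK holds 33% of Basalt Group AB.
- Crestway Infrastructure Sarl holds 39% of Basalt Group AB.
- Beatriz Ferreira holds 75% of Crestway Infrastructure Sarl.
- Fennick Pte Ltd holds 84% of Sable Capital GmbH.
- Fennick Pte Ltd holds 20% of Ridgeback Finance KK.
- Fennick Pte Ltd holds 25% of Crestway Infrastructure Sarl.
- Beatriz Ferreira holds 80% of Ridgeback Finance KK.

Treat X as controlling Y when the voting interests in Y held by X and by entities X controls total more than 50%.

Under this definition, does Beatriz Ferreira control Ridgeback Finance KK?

Yes

Beatriz holds 96% of Fennick, so Beatriz controls Fennick.
Fennick and Beatriz together hold 20% + 80% = 100% of Ridgeback, so Beatriz controls Ridgeback.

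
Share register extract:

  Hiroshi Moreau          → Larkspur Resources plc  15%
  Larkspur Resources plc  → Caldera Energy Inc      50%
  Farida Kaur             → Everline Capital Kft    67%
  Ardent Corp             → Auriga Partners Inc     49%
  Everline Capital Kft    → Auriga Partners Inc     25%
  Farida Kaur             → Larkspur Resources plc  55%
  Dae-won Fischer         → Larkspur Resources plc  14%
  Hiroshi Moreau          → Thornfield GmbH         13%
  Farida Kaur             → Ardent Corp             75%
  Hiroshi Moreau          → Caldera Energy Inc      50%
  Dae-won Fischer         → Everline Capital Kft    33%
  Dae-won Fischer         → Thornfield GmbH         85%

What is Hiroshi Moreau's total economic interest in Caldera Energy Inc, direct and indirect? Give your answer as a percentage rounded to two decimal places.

Hiroshi reaches Caldera along 2 paths.
Via Larkspur: 15% × 50% = 7.5%.
Direct stake: 50% = 50%.
Total: 7.5% + 50% = 57.5%.
Rounded: 57.50%.

57.50%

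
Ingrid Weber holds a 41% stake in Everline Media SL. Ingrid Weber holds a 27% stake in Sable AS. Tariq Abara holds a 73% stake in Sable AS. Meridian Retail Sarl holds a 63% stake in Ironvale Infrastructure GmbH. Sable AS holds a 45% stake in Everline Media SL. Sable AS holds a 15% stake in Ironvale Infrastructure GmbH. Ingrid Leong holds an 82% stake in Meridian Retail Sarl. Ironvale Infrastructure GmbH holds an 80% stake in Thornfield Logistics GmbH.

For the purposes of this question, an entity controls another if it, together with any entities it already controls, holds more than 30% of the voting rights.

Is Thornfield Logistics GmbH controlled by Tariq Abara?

Tariq holds 73% of Sable, so Tariq controls Sable.
Sable holds 45% of Everline, so Tariq controls Everline.
Neither Tariq nor any entity Tariq controls holds any voting interest in Thornfield.
So Tariq does not control Thornfield.

No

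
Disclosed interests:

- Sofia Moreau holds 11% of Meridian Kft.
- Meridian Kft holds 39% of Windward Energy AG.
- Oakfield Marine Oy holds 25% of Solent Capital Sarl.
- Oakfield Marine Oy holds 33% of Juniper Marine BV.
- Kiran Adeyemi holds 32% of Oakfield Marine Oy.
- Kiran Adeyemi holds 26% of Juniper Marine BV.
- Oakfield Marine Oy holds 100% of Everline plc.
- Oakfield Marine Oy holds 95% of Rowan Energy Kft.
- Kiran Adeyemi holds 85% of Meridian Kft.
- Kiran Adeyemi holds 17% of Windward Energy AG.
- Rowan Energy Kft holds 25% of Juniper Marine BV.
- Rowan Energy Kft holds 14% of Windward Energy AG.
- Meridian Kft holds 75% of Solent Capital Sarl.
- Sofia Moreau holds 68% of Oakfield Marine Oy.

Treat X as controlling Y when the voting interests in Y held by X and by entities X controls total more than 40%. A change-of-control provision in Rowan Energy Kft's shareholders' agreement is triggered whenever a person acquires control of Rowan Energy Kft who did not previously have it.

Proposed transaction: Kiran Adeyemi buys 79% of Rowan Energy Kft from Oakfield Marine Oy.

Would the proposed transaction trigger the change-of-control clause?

The purchase adds only to Kiran's holdings (Oakfield's stake shrinks), so Kiran is the only person who could newly come to control Rowan.
Kiran holds 85% of Meridian, so Kiran controls Meridian.
Meridian holds 75% of Solent, so Kiran controls Solent.
Meridian and Kiran together hold 39% + 17% = 56% of Windward, so Kiran controls Windward.
Neither Kiran nor any entity Kiran controls holds any voting interest in Rowan.
So before the transaction, Kiran does not control Rowan.
After the purchase, Kiran holds 79% of Rowan directly, and Oakfield's stake falls to 16%.
Kiran holds 79% of Rowan, so Kiran controls Rowan.
Kiran did not control Rowan before and does after, so the clause is triggered.

Yes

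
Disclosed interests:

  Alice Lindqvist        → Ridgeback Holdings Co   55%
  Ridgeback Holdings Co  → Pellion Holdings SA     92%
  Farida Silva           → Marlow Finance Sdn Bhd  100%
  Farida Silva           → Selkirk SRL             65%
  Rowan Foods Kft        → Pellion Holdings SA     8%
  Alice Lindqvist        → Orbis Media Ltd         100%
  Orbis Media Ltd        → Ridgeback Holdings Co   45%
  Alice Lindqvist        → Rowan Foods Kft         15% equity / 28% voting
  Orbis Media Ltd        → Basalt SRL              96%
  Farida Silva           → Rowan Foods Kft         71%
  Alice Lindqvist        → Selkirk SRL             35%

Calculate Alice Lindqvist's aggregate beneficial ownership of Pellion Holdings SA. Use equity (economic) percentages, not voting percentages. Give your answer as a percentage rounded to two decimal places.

Alice reaches Pellion along 3 paths.
Via Rowan: 15% × 8% = 1.2%.
Via Orbis → Ridgeback: 100% × 45% × 92% = 41.4%.
Via Ridgeback: 55% × 92% = 50.6%.
Total: 1.2% + 41.4% + 50.6% = 93.2%.
Rounded: 93.20%.

93.20%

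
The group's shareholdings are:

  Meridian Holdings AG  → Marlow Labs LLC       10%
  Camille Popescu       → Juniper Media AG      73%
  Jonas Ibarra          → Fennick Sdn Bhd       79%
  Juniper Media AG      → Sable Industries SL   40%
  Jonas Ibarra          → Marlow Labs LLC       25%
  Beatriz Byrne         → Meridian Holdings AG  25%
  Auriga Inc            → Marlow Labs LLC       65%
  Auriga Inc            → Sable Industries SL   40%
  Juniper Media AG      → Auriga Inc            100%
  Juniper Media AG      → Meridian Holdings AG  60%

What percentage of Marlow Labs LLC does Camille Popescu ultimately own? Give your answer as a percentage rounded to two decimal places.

Camille reaches Marlow along 2 paths.
Via Juniper → Meridian: 73% × 60% × 10% = 4.38%.
Via Juniper → Auriga: 73% × 100% × 65% = 47.45%.
Total: 4.38% + 47.45% = 51.83%.

51.83%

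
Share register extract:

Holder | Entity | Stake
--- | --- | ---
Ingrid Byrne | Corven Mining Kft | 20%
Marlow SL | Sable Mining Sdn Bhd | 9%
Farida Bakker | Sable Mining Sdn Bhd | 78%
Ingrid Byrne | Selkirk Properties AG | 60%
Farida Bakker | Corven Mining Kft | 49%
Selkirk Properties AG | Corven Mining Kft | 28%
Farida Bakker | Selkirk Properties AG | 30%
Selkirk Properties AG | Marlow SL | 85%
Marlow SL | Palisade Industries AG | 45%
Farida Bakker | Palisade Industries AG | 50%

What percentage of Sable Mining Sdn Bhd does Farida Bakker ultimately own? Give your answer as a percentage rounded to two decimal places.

Farida reaches Sable along 2 paths.
Via Selkirk → Marlow: 30% × 85% × 9% = 2.295%.
Direct stake: 78% = 78%.
Total: 2.295% + 78% = 80.295%.
Rounded: 80.30%.

80.30%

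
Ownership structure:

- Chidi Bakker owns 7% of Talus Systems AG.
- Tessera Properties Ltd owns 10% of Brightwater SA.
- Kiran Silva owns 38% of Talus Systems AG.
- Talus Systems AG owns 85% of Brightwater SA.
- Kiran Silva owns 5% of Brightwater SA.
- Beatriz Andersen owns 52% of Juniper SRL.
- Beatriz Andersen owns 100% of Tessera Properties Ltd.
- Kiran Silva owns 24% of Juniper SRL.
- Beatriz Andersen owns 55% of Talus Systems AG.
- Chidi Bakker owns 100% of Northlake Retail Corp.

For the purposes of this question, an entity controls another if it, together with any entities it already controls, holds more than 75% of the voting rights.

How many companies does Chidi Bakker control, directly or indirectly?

Chidi holds 100% of Northlake, so Chidi controls Northlake.
No other company's threshold is met.
Chidi controls 1 company.

1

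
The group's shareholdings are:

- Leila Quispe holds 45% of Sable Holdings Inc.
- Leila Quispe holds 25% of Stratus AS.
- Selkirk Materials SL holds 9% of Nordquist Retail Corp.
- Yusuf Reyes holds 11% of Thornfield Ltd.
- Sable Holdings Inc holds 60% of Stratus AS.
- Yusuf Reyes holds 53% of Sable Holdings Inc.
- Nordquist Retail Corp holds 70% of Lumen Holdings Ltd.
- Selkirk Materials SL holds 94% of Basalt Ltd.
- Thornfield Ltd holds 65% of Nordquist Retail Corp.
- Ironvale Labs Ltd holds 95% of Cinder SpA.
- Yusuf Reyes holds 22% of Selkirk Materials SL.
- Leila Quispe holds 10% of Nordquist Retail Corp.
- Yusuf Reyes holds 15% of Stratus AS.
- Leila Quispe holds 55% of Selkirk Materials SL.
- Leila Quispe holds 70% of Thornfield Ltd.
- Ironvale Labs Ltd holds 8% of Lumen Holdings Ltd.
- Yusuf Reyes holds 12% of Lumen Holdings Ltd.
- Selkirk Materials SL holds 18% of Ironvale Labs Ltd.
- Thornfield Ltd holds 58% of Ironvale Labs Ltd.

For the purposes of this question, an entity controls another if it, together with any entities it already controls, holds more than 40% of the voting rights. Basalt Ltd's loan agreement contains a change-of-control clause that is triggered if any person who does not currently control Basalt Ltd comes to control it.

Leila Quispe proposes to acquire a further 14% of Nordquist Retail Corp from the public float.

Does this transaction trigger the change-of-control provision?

The purchase changes only Leila's holdings, so Leila is the only person who could newly come to control Basalt.
Leila holds 55% of Selkirk, so Leila controls Selkirk.
Selkirk holds 94% of Basalt, so Leila controls Basalt.
So Leila already controls Basalt before the transaction.
After the purchase, Leila's direct stake in Nordquist rises to 10% + 14% = 24%.
Leila controlled Basalt already, so this is not a new person acquiring control; every other person's position is unchanged or reduced.
No new person acquires control, so the clause is not triggered.

No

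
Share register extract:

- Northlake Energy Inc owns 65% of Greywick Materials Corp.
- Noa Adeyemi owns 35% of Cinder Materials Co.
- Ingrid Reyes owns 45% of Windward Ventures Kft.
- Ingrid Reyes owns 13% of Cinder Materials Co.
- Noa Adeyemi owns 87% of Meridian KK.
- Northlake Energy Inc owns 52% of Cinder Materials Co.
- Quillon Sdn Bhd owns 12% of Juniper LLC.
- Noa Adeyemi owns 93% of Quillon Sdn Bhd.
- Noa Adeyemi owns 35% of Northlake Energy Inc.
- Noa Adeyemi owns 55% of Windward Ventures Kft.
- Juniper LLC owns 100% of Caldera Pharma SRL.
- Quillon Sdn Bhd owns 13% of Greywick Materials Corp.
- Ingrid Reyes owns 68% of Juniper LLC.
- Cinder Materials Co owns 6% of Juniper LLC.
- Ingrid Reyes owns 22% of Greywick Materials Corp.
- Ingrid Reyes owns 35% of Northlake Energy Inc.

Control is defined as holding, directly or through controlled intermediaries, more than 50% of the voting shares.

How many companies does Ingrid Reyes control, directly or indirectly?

Ingrid holds 68% of Juniper, so Ingrid controls Juniper.
Juniper holds 100% of Caldera, so Ingrid controls Caldera.
No other company's threshold is met.
Ingrid controls 2 companies.

2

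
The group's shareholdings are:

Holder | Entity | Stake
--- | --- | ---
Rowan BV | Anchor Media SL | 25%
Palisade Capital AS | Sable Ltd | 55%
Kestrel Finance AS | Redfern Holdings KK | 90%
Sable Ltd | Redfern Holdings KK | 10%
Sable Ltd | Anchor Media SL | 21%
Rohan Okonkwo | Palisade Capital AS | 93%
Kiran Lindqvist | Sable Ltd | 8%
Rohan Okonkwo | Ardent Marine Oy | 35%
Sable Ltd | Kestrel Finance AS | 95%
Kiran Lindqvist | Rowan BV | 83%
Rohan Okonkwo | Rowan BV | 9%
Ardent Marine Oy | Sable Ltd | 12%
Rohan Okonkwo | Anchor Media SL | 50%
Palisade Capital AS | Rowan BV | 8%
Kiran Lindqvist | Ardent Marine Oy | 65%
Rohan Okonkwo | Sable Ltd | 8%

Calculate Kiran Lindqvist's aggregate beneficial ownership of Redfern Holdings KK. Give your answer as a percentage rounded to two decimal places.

15.09%

Kiran reaches Redfern along 4 paths.
Via Ardent → Sable → Kestrel: 65% × 12% × 95% × 90% = 6.669%.
Via Sable → Kestrel: 8% × 95% × 90% = 6.84%.
Via Ardent → Sable: 65% × 12% × 10% = 0.78%.
Via Sable: 8% × 10% = 0.8%.
Total: 6.669% + 6.84% + 0.78% + 0.8% = 15.089%.
Rounded: 15.09%.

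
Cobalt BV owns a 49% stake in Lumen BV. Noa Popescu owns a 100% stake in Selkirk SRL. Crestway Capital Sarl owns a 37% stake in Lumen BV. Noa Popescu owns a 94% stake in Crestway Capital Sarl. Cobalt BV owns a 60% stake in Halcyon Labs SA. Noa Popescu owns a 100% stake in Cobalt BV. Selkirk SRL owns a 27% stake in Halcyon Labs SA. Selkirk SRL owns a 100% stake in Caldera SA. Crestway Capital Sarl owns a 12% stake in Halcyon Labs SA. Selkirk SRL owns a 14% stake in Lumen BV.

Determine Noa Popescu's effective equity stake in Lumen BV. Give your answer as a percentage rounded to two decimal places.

Noa reaches Lumen along 3 paths.
Via Selkirk: 100% × 14% = 14%.
Via Cobalt: 100% × 49% = 49%.
Via Crestway: 94% × 37% = 34.78%.
Total: 14% + 49% + 34.78% = 97.78%.

97.78%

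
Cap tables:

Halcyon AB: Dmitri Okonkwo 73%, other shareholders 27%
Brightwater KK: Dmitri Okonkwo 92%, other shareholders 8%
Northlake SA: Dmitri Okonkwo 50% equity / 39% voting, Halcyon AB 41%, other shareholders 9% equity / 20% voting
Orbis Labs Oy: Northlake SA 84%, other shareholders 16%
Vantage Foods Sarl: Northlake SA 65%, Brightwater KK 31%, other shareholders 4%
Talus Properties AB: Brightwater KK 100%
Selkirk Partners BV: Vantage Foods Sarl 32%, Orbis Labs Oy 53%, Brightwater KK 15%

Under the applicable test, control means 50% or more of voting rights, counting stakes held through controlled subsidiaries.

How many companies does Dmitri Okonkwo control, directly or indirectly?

7

Dmitri holds 73% of Halcyon, so Dmitri controls Halcyon.
Dmitri holds 92% of Brightwater, so Dmitri controls Brightwater.
Dmitri and Halcyon together hold 39% + 41% = 80% of Northlake, so Dmitri controls Northlake.
Northlake holds 84% of Orbis, so Dmitri controls Orbis.
Northlake and Brightwater together hold 65% + 31% = 96% of Vantage, so Dmitri controls Vantage.
Brightwater holds 100% of Talus, so Dmitri controls Talus.
Vantage and Orbis and Brightwater together hold 32% + 53% + 15% = 100% of Selkirk, so Dmitri controls Selkirk.
Dmitri controls 7 companies.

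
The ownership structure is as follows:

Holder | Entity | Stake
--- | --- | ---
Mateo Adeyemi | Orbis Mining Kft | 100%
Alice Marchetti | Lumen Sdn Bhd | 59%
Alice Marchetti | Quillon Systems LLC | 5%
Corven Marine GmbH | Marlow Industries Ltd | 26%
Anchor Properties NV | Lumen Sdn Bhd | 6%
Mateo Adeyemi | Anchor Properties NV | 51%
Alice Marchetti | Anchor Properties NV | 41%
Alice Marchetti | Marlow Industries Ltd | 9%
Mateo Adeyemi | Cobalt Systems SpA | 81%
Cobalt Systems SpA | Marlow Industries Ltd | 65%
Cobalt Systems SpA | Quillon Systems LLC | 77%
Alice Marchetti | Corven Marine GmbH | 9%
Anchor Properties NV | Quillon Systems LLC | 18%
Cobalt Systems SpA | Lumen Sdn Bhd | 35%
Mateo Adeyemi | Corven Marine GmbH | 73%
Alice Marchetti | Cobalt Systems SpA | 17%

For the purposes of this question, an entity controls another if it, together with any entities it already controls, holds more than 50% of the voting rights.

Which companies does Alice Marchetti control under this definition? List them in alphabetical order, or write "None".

Alice holds 59% of Lumen, so Alice controls Lumen.
No other company's threshold is met.

Lumen Sdn Bhd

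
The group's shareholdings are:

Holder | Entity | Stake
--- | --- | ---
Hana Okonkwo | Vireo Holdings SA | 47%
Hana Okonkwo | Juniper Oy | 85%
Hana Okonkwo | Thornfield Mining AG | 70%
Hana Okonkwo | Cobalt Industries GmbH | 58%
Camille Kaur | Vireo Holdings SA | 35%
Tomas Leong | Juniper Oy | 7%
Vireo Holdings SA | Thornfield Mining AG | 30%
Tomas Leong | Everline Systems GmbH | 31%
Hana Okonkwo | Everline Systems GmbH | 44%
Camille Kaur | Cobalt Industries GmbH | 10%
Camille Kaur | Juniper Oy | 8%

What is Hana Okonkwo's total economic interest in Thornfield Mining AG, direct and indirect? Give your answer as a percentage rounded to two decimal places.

Hana reaches Thornfield along 2 paths.
Direct stake: 70% = 70%.
Via Vireo: 47% × 30% = 14.1%.
Total: 70% + 14.1% = 84.1%.
Rounded: 84.10%.

84.10%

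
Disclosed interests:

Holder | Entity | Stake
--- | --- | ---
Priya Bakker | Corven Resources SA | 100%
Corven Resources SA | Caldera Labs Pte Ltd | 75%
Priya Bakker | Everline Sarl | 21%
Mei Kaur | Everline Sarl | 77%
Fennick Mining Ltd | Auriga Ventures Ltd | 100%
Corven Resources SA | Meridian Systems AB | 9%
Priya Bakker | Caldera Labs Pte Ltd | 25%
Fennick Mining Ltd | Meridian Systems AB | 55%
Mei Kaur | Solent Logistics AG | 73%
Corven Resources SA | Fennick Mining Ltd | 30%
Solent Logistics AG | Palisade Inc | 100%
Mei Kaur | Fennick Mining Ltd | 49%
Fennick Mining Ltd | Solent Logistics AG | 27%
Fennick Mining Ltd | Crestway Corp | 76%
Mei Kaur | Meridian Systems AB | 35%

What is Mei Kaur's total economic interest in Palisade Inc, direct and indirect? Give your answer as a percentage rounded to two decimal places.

86.23%

Mei reaches Palisade along 2 paths.
Via Fennick → Solent: 49% × 27% × 100% = 13.23%.
Via Solent: 73% × 100% = 73%.
Total: 13.23% + 73% = 86.23%.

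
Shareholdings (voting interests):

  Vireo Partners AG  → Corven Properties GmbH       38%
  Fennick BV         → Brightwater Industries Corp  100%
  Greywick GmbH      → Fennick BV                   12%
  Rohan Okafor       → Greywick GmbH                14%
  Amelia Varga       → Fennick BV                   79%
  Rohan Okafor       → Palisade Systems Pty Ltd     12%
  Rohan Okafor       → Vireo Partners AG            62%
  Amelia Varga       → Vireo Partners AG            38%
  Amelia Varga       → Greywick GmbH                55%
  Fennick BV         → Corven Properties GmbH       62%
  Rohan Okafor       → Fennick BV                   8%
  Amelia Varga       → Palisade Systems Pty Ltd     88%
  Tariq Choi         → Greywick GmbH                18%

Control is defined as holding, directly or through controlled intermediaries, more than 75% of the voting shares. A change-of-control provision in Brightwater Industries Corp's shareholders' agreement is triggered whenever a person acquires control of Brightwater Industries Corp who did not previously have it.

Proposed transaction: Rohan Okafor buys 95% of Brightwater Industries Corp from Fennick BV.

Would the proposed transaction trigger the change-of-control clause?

Yes

The purchase adds only to Rohan's holdings (Fennick's stake shrinks), so Rohan is the only person who could newly come to control Brightwater.
Rohan's largest direct stake is 62% in Vireo, which does not meet the threshold, so Rohan controls no company.
Neither Rohan nor any entity Rohan controls holds any voting interest in Brightwater.
So before the transaction, Rohan does not control Brightwater.
After the purchase, Rohan holds 95% of Brightwater directly, and Fennick's stake falls to 5%.
Rohan holds 95% of Brightwater, so Rohan controls Brightwater.
Rohan did not control Brightwater before and does after, so the clause is triggered.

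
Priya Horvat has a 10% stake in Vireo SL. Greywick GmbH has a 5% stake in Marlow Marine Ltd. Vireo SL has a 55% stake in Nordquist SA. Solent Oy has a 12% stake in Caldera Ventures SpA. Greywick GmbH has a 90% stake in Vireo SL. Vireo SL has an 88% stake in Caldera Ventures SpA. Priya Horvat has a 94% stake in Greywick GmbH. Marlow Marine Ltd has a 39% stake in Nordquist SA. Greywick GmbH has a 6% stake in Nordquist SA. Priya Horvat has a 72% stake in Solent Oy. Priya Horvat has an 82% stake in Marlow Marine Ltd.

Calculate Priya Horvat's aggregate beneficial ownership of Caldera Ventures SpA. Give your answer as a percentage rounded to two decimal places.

Priya reaches Caldera along 3 paths.
Via Solent: 72% × 12% = 8.64%.
Via Greywick → Vireo: 94% × 90% × 88% = 74.448%.
Via Vireo: 10% × 88% = 8.8%.
Total: 8.64% + 74.448% + 8.8% = 91.888%.
Rounded: 91.89%.

91.89%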